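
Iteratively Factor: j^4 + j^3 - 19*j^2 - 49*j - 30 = (j + 1)*(j^3 - 19*j - 30) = (j + 1)*(j + 2)*(j^2 - 2*j - 15) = (j + 1)*(j + 2)*(j + 3)*(j - 5)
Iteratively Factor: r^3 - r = (r)*(r^2 - 1) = r*(r - 1)*(r + 1)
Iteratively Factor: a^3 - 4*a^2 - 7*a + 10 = (a - 1)*(a^2 - 3*a - 10) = (a - 5)*(a - 1)*(a + 2)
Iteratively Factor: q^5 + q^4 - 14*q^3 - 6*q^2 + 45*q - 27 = (q + 3)*(q^4 - 2*q^3 - 8*q^2 + 18*q - 9) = (q - 3)*(q + 3)*(q^3 + q^2 - 5*q + 3) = (q - 3)*(q - 1)*(q + 3)*(q^2 + 2*q - 3) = (q - 3)*(q - 1)*(q + 3)^2*(q - 1)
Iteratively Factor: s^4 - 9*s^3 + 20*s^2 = (s)*(s^3 - 9*s^2 + 20*s) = s*(s - 5)*(s^2 - 4*s) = s^2*(s - 5)*(s - 4)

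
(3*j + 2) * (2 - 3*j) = 4 - 9*j^2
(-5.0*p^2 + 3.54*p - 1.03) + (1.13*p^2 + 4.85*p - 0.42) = -3.87*p^2 + 8.39*p - 1.45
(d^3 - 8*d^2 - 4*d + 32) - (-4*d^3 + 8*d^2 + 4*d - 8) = 5*d^3 - 16*d^2 - 8*d + 40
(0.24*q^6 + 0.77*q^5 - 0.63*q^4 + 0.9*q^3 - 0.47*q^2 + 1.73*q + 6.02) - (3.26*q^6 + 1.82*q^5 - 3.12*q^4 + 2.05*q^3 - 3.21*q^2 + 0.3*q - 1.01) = -3.02*q^6 - 1.05*q^5 + 2.49*q^4 - 1.15*q^3 + 2.74*q^2 + 1.43*q + 7.03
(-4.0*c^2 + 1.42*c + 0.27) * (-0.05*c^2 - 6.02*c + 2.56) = 0.2*c^4 + 24.009*c^3 - 18.8019*c^2 + 2.0098*c + 0.6912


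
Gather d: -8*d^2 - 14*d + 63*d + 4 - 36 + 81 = -8*d^2 + 49*d + 49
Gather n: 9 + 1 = 10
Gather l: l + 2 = l + 2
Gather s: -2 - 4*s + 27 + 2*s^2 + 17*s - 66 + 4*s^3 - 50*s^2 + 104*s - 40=4*s^3 - 48*s^2 + 117*s - 81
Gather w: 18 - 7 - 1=10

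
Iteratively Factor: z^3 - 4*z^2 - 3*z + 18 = (z + 2)*(z^2 - 6*z + 9) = (z - 3)*(z + 2)*(z - 3)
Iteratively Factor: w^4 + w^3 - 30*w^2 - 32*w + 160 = (w - 2)*(w^3 + 3*w^2 - 24*w - 80) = (w - 2)*(w + 4)*(w^2 - w - 20) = (w - 2)*(w + 4)^2*(w - 5)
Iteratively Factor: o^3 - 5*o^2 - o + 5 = (o - 1)*(o^2 - 4*o - 5) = (o - 5)*(o - 1)*(o + 1)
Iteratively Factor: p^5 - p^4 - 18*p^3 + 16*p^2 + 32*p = (p + 1)*(p^4 - 2*p^3 - 16*p^2 + 32*p) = (p - 4)*(p + 1)*(p^3 + 2*p^2 - 8*p) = (p - 4)*(p + 1)*(p + 4)*(p^2 - 2*p) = p*(p - 4)*(p + 1)*(p + 4)*(p - 2)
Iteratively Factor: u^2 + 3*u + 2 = (u + 2)*(u + 1)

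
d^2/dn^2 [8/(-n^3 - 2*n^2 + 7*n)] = 16*(n*(3*n + 2)*(n^2 + 2*n - 7) - (3*n^2 + 4*n - 7)^2)/(n^3*(n^2 + 2*n - 7)^3)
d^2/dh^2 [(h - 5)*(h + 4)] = 2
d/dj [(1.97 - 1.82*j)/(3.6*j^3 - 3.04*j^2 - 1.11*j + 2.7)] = (13.104*j^3 - 26.8088*j^2 + 11.9776*j - 2.7273)/(12.96*j^6 - 21.888*j^5 + 1.2496*j^4 + 26.1888*j^3 - 15.1839*j^2 - 5.994*j + 7.29)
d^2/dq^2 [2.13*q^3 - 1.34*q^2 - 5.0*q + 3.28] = 12.78*q - 2.68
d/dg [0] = 0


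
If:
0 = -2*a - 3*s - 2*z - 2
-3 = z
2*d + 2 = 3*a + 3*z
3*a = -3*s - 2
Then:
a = -6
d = -29/2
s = 16/3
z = -3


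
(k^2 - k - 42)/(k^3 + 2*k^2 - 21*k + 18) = (k - 7)/(k^2 - 4*k + 3)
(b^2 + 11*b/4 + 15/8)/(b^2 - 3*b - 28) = (8*b^2 + 22*b + 15)/(8*(b^2 - 3*b - 28))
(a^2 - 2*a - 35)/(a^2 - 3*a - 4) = (-a^2 + 2*a + 35)/(-a^2 + 3*a + 4)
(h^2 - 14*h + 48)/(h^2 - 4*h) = (h^2 - 14*h + 48)/(h*(h - 4))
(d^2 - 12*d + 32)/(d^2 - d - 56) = (d - 4)/(d + 7)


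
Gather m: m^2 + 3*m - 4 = m^2 + 3*m - 4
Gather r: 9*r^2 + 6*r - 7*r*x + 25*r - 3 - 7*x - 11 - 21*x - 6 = 9*r^2 + r*(31 - 7*x) - 28*x - 20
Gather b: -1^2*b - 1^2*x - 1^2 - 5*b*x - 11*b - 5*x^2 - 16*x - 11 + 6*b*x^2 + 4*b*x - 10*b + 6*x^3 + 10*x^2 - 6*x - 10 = b*(6*x^2 - x - 22) + 6*x^3 + 5*x^2 - 23*x - 22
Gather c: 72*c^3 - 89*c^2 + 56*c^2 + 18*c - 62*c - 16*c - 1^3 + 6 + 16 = 72*c^3 - 33*c^2 - 60*c + 21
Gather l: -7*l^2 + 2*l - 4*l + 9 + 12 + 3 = -7*l^2 - 2*l + 24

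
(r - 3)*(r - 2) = r^2 - 5*r + 6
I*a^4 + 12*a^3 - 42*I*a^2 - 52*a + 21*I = (a - 7*I)*(a - 3*I)*(a - I)*(I*a + 1)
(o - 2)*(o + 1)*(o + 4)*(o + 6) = o^4 + 9*o^3 + 12*o^2 - 44*o - 48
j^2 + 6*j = j*(j + 6)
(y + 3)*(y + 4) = y^2 + 7*y + 12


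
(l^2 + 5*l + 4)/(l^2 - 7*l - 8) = (l + 4)/(l - 8)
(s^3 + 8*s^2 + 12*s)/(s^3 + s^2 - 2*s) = (s + 6)/(s - 1)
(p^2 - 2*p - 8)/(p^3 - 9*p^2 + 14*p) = (p^2 - 2*p - 8)/(p*(p^2 - 9*p + 14))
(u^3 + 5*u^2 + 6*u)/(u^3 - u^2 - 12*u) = (u + 2)/(u - 4)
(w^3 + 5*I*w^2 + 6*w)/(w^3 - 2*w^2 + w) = (w^2 + 5*I*w + 6)/(w^2 - 2*w + 1)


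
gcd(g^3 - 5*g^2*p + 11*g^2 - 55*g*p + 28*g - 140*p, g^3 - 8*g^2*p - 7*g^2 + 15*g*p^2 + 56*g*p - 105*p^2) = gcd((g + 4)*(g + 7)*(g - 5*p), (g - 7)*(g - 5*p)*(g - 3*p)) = -g + 5*p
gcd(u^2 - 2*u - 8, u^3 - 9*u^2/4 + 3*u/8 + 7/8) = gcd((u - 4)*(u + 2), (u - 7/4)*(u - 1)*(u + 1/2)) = 1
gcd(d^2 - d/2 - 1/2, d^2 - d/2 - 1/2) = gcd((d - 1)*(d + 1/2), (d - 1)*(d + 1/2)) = d^2 - d/2 - 1/2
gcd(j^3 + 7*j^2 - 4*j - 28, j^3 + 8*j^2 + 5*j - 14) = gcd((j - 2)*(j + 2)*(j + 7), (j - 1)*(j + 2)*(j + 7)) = j^2 + 9*j + 14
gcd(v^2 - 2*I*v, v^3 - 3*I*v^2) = v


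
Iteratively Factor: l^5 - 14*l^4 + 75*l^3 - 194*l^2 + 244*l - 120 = (l - 2)*(l^4 - 12*l^3 + 51*l^2 - 92*l + 60) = (l - 2)^2*(l^3 - 10*l^2 + 31*l - 30) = (l - 3)*(l - 2)^2*(l^2 - 7*l + 10) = (l - 5)*(l - 3)*(l - 2)^2*(l - 2)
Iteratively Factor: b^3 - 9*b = (b)*(b^2 - 9) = b*(b + 3)*(b - 3)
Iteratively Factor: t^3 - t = (t - 1)*(t^2 + t) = t*(t - 1)*(t + 1)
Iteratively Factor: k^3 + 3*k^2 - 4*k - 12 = (k - 2)*(k^2 + 5*k + 6) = (k - 2)*(k + 3)*(k + 2)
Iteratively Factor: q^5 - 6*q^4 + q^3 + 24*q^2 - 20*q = (q + 2)*(q^4 - 8*q^3 + 17*q^2 - 10*q) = (q - 2)*(q + 2)*(q^3 - 6*q^2 + 5*q) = (q - 5)*(q - 2)*(q + 2)*(q^2 - q) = q*(q - 5)*(q - 2)*(q + 2)*(q - 1)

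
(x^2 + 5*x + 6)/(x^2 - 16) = (x^2 + 5*x + 6)/(x^2 - 16)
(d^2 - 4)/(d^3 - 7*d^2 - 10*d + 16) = (d - 2)/(d^2 - 9*d + 8)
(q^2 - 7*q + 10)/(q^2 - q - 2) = (q - 5)/(q + 1)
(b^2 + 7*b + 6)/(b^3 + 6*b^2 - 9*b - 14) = (b + 6)/(b^2 + 5*b - 14)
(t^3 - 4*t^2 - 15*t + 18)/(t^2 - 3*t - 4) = (-t^3 + 4*t^2 + 15*t - 18)/(-t^2 + 3*t + 4)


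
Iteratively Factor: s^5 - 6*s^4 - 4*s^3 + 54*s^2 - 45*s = (s - 1)*(s^4 - 5*s^3 - 9*s^2 + 45*s) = (s - 1)*(s + 3)*(s^3 - 8*s^2 + 15*s) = (s - 3)*(s - 1)*(s + 3)*(s^2 - 5*s) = s*(s - 3)*(s - 1)*(s + 3)*(s - 5)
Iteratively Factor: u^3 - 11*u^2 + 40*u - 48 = (u - 4)*(u^2 - 7*u + 12) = (u - 4)*(u - 3)*(u - 4)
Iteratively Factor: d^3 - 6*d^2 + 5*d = (d)*(d^2 - 6*d + 5) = d*(d - 1)*(d - 5)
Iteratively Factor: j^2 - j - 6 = (j + 2)*(j - 3)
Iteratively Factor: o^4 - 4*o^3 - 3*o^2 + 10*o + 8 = (o + 1)*(o^3 - 5*o^2 + 2*o + 8) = (o - 4)*(o + 1)*(o^2 - o - 2) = (o - 4)*(o + 1)^2*(o - 2)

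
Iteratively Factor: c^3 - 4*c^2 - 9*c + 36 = (c + 3)*(c^2 - 7*c + 12) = (c - 3)*(c + 3)*(c - 4)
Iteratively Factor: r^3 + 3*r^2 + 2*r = (r + 2)*(r^2 + r) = (r + 1)*(r + 2)*(r)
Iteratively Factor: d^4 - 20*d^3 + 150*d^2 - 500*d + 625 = (d - 5)*(d^3 - 15*d^2 + 75*d - 125) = (d - 5)^2*(d^2 - 10*d + 25) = (d - 5)^3*(d - 5)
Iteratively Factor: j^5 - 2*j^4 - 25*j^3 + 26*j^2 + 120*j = (j - 3)*(j^4 + j^3 - 22*j^2 - 40*j) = (j - 5)*(j - 3)*(j^3 + 6*j^2 + 8*j) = (j - 5)*(j - 3)*(j + 2)*(j^2 + 4*j) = (j - 5)*(j - 3)*(j + 2)*(j + 4)*(j)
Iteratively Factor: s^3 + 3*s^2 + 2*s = (s + 1)*(s^2 + 2*s) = (s + 1)*(s + 2)*(s)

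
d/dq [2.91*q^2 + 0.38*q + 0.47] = 5.82*q + 0.38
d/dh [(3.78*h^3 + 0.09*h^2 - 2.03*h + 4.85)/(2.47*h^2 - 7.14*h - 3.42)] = (9.3366*h^4 - 53.9784*h^3 - 34.4113*h^2 - 24.5746*h + 41.5716)/(6.1009*h^4 - 35.2716*h^3 + 34.0848*h^2 + 48.8376*h + 11.6964)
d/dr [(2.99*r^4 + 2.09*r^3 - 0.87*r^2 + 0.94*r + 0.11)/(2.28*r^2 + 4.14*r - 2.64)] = (13.6344*r^5 + 41.901*r^4 - 14.2692*r^3 - 22.2978*r^2 + 4.092*r - 2.937)/(5.1984*r^4 + 18.8784*r^3 + 5.1012*r^2 - 21.8592*r + 6.9696)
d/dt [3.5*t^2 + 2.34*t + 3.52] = 7.0*t + 2.34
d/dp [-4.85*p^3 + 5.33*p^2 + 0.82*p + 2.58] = -14.55*p^2 + 10.66*p + 0.82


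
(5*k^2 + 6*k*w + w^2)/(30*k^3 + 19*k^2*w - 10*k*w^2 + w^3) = (5*k + w)/(30*k^2 - 11*k*w + w^2)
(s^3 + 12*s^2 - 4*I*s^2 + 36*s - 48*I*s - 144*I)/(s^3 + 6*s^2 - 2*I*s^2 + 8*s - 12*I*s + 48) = (s + 6)/(s + 2*I)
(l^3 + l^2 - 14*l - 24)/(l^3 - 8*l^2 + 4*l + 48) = (l + 3)/(l - 6)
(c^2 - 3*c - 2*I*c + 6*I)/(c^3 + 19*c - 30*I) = (c - 3)/(c^2 + 2*I*c + 15)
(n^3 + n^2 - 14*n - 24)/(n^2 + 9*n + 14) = (n^2 - n - 12)/(n + 7)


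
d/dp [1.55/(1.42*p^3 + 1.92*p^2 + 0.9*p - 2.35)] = (-6.603*p^2 - 5.952*p - 1.395)/(1.42*p^3 + 1.92*p^2 + 0.9*p - 2.35)^2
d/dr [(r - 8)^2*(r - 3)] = (r - 8)*(3*r - 14)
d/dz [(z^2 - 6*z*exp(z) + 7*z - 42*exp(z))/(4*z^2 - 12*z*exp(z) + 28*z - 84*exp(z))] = 3*(1 - z)*exp(z)/(4*(z^2 - 6*z*exp(z) + 9*exp(2*z)))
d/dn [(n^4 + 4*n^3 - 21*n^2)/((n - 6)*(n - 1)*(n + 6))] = n*(n^5 - 2*n^4 - 91*n^3 - 144*n^2 + 1188*n - 1512)/(n^6 - 2*n^5 - 71*n^4 + 144*n^3 + 1224*n^2 - 2592*n + 1296)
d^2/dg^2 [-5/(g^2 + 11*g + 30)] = 10*(g^2 + 11*g - (2*g + 11)^2 + 30)/(g^2 + 11*g + 30)^3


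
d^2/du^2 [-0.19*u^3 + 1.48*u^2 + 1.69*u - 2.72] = 2.96 - 1.14*u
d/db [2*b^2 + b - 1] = 4*b + 1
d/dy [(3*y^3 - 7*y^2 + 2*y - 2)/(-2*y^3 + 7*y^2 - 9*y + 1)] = (7*y^4 - 46*y^3 + 46*y^2 + 14*y - 16)/(4*y^6 - 28*y^5 + 85*y^4 - 130*y^3 + 95*y^2 - 18*y + 1)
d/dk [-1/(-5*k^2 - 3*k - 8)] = (-10*k - 3)/(5*k^2 + 3*k + 8)^2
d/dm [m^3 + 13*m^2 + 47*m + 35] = 3*m^2 + 26*m + 47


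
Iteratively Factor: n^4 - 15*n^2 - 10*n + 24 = (n - 1)*(n^3 + n^2 - 14*n - 24) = (n - 4)*(n - 1)*(n^2 + 5*n + 6) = (n - 4)*(n - 1)*(n + 3)*(n + 2)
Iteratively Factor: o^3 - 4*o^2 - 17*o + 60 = (o + 4)*(o^2 - 8*o + 15) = (o - 5)*(o + 4)*(o - 3)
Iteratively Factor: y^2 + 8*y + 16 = (y + 4)*(y + 4)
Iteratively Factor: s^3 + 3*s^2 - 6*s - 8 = (s - 2)*(s^2 + 5*s + 4) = (s - 2)*(s + 1)*(s + 4)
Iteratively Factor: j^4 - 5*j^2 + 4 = (j - 1)*(j^3 + j^2 - 4*j - 4) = (j - 2)*(j - 1)*(j^2 + 3*j + 2) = (j - 2)*(j - 1)*(j + 2)*(j + 1)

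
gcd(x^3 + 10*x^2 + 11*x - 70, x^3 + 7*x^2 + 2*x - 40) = x^2 + 3*x - 10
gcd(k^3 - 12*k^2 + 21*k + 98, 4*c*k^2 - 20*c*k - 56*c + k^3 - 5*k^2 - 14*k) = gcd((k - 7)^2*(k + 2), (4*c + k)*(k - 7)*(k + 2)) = k^2 - 5*k - 14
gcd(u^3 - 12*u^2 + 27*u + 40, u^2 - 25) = u - 5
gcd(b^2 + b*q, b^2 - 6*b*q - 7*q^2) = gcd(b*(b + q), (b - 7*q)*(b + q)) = b + q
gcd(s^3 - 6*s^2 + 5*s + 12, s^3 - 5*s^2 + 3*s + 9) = s^2 - 2*s - 3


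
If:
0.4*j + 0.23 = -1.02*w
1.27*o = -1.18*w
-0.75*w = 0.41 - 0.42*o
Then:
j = 0.34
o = 0.33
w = -0.36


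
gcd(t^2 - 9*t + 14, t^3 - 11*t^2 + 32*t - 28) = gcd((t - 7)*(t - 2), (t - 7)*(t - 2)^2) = t^2 - 9*t + 14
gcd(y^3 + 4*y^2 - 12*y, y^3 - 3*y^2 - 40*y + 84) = y^2 + 4*y - 12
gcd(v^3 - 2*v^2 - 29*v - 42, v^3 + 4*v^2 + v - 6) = v^2 + 5*v + 6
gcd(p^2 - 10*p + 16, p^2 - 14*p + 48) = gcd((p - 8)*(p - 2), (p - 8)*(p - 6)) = p - 8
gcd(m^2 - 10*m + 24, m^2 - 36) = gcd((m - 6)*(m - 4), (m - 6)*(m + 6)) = m - 6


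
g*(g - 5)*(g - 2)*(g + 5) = g^4 - 2*g^3 - 25*g^2 + 50*g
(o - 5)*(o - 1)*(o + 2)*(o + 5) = o^4 + o^3 - 27*o^2 - 25*o + 50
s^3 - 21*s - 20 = (s - 5)*(s + 1)*(s + 4)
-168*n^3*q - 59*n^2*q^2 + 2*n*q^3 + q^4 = q*(-8*n + q)*(3*n + q)*(7*n + q)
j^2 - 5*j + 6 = (j - 3)*(j - 2)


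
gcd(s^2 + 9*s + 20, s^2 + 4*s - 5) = s + 5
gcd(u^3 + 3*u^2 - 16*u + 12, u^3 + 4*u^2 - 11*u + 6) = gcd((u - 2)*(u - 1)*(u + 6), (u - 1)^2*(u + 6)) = u^2 + 5*u - 6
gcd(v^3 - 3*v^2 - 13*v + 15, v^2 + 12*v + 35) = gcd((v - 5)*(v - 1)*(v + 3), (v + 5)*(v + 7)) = 1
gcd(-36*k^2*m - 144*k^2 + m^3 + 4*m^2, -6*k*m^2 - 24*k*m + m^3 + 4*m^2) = 6*k*m + 24*k - m^2 - 4*m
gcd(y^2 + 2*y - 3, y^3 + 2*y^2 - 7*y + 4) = y - 1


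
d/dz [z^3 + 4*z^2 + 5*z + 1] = 3*z^2 + 8*z + 5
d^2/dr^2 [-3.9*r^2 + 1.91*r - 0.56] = -7.80000000000000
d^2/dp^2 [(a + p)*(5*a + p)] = 2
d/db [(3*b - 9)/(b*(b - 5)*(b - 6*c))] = 3*(b*(3 - b)*(b - 5) + b*(3 - b)*(b - 6*c) + b*(b - 5)*(b - 6*c) + (3 - b)*(b - 5)*(b - 6*c))/(b^2*(b - 5)^2*(b - 6*c)^2)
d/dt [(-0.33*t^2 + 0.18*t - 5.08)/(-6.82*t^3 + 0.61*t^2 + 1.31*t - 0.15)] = (-2.2506*t^4 + 2.4552*t^3 - 104.4789*t^2 + 6.2966*t + 6.6278)/(46.5124*t^6 - 8.3204*t^5 - 17.4963*t^4 + 3.6442*t^3 + 1.5331*t^2 - 0.393*t + 0.0225)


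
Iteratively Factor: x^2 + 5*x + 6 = (x + 2)*(x + 3)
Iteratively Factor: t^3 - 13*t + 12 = (t - 1)*(t^2 + t - 12) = (t - 3)*(t - 1)*(t + 4)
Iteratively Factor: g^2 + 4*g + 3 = (g + 1)*(g + 3)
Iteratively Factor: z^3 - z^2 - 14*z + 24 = (z - 2)*(z^2 + z - 12) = (z - 2)*(z + 4)*(z - 3)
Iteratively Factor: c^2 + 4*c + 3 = (c + 3)*(c + 1)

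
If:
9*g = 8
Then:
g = 8/9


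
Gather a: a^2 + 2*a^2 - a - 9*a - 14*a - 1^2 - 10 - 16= 3*a^2 - 24*a - 27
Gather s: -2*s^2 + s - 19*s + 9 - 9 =-2*s^2 - 18*s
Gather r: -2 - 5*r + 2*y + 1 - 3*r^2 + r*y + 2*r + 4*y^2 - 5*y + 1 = -3*r^2 + r*(y - 3) + 4*y^2 - 3*y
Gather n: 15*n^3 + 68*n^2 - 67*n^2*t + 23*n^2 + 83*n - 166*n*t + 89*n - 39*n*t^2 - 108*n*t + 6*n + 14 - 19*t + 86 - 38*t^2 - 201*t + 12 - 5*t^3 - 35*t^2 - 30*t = 15*n^3 + n^2*(91 - 67*t) + n*(-39*t^2 - 274*t + 178) - 5*t^3 - 73*t^2 - 250*t + 112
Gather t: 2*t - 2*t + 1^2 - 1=0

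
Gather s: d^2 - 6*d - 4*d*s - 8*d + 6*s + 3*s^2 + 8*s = d^2 - 14*d + 3*s^2 + s*(14 - 4*d)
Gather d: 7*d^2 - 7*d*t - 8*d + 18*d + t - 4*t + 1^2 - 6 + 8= 7*d^2 + d*(10 - 7*t) - 3*t + 3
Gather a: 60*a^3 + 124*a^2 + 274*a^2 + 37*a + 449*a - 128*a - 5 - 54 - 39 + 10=60*a^3 + 398*a^2 + 358*a - 88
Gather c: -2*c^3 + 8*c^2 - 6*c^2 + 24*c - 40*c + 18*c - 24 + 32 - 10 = -2*c^3 + 2*c^2 + 2*c - 2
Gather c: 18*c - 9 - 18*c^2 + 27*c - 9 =-18*c^2 + 45*c - 18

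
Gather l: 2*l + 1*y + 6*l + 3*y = 8*l + 4*y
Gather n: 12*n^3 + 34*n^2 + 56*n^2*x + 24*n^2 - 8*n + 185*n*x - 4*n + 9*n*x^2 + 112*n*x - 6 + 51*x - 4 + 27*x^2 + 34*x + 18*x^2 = 12*n^3 + n^2*(56*x + 58) + n*(9*x^2 + 297*x - 12) + 45*x^2 + 85*x - 10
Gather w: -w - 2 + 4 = 2 - w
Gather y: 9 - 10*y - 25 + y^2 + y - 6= y^2 - 9*y - 22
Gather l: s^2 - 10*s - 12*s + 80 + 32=s^2 - 22*s + 112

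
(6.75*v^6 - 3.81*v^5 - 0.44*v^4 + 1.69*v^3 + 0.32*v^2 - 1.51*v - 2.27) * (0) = 0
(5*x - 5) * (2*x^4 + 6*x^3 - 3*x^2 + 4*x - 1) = 10*x^5 + 20*x^4 - 45*x^3 + 35*x^2 - 25*x + 5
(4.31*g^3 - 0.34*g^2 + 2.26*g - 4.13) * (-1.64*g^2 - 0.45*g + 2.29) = -7.0684*g^5 - 1.3819*g^4 + 6.3165*g^3 + 4.9776*g^2 + 7.0339*g - 9.4577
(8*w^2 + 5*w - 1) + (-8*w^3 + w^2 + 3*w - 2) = -8*w^3 + 9*w^2 + 8*w - 3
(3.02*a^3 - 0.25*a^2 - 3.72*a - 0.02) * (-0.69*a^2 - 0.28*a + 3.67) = -2.0838*a^5 - 0.6731*a^4 + 13.7202*a^3 + 0.1379*a^2 - 13.6468*a - 0.0734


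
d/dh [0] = 0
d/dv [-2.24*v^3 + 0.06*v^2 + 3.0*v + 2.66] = -6.72*v^2 + 0.12*v + 3.0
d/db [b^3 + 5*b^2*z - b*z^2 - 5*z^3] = 3*b^2 + 10*b*z - z^2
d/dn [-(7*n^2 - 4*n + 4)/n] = -7 + 4/n^2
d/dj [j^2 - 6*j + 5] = 2*j - 6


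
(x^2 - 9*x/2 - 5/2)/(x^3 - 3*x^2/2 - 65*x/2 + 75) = (2*x + 1)/(2*x^2 + 7*x - 30)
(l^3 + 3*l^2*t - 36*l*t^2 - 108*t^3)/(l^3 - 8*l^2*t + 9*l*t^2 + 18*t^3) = (-l^2 - 9*l*t - 18*t^2)/(-l^2 + 2*l*t + 3*t^2)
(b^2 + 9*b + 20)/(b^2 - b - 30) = (b + 4)/(b - 6)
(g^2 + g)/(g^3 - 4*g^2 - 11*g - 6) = g/(g^2 - 5*g - 6)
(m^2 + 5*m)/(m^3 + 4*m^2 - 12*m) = (m + 5)/(m^2 + 4*m - 12)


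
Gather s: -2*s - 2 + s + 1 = -s - 1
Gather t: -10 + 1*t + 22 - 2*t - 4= 8 - t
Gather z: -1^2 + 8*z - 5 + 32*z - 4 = 40*z - 10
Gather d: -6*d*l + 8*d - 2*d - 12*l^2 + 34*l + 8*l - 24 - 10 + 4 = d*(6 - 6*l) - 12*l^2 + 42*l - 30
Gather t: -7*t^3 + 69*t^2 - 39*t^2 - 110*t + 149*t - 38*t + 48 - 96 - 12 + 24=-7*t^3 + 30*t^2 + t - 36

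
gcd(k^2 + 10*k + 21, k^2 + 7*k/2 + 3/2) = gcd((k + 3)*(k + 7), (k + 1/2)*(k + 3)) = k + 3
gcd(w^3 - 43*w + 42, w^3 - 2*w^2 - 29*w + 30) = w^2 - 7*w + 6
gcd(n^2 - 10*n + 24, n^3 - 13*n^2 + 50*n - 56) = n - 4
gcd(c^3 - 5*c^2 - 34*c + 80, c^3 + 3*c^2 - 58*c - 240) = c^2 - 3*c - 40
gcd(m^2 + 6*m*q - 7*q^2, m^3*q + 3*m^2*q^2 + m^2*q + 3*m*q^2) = 1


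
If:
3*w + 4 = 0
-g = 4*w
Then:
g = 16/3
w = -4/3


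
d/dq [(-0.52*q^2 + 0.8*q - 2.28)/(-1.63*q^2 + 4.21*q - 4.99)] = (-0.8852*q^2 - 2.2432*q + 5.6068)/(2.6569*q^4 - 13.7246*q^3 + 33.9915*q^2 - 42.0158*q + 24.9001)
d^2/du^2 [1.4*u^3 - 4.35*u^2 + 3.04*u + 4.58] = 8.4*u - 8.7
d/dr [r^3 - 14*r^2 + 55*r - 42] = 3*r^2 - 28*r + 55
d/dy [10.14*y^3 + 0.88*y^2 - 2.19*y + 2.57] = 30.42*y^2 + 1.76*y - 2.19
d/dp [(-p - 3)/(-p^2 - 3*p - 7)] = (p^2 + 3*p - (p + 3)*(2*p + 3) + 7)/(p^2 + 3*p + 7)^2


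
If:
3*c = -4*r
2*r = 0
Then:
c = 0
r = 0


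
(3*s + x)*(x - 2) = 3*s*x - 6*s + x^2 - 2*x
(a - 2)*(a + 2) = a^2 - 4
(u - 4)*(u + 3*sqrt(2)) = u^2 - 4*u + 3*sqrt(2)*u - 12*sqrt(2)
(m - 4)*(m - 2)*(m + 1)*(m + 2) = m^4 - 3*m^3 - 8*m^2 + 12*m + 16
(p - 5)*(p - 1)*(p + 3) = p^3 - 3*p^2 - 13*p + 15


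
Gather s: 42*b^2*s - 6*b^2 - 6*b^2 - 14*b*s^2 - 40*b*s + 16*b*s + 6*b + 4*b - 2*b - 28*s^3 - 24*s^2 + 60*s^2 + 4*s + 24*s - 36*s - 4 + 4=-12*b^2 + 8*b - 28*s^3 + s^2*(36 - 14*b) + s*(42*b^2 - 24*b - 8)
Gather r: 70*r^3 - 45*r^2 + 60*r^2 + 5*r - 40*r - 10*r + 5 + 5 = 70*r^3 + 15*r^2 - 45*r + 10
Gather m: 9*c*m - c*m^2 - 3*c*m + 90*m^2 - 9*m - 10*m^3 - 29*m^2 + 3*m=-10*m^3 + m^2*(61 - c) + m*(6*c - 6)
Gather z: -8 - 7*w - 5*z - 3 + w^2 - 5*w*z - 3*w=w^2 - 10*w + z*(-5*w - 5) - 11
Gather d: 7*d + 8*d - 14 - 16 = 15*d - 30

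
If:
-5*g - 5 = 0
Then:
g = -1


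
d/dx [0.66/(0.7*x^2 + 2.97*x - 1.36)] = (-0.924*x - 1.9602)/(0.7*x^2 + 2.97*x - 1.36)^2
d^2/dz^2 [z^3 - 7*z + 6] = 6*z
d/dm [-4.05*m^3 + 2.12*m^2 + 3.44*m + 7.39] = -12.15*m^2 + 4.24*m + 3.44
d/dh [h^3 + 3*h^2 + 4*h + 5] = 3*h^2 + 6*h + 4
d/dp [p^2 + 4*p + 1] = 2*p + 4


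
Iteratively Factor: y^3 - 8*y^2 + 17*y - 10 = (y - 5)*(y^2 - 3*y + 2) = (y - 5)*(y - 1)*(y - 2)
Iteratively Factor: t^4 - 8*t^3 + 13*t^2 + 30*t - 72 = (t - 3)*(t^3 - 5*t^2 - 2*t + 24) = (t - 3)*(t + 2)*(t^2 - 7*t + 12) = (t - 4)*(t - 3)*(t + 2)*(t - 3)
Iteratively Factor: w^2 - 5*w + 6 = (w - 2)*(w - 3)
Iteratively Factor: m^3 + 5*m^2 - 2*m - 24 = (m - 2)*(m^2 + 7*m + 12) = (m - 2)*(m + 4)*(m + 3)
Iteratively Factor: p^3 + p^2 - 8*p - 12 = (p + 2)*(p^2 - p - 6) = (p - 3)*(p + 2)*(p + 2)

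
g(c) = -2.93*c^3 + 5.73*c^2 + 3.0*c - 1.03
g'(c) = -8.79*c^2 + 11.46*c + 3.0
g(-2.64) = 84.90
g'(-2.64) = -88.52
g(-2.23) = 53.27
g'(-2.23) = -66.27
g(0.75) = 3.21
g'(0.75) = 6.65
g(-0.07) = -1.21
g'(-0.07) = 2.15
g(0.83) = 3.73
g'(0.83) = 6.46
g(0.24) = -0.02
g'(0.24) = 5.24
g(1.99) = 4.54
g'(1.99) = -9.00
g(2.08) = 3.63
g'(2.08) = -11.19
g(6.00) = -409.63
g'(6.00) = -244.68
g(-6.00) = 820.13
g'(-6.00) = -382.20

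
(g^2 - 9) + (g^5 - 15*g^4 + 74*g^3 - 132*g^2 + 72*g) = g^5 - 15*g^4 + 74*g^3 - 131*g^2 + 72*g - 9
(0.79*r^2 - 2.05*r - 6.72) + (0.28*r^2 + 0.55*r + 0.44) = 1.07*r^2 - 1.5*r - 6.28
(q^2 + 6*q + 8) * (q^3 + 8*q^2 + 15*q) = q^5 + 14*q^4 + 71*q^3 + 154*q^2 + 120*q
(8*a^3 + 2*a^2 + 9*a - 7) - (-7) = 8*a^3 + 2*a^2 + 9*a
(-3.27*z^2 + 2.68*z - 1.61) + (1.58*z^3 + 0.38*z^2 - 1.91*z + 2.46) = 1.58*z^3 - 2.89*z^2 + 0.77*z + 0.85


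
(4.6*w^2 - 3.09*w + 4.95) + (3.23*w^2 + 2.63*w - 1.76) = 7.83*w^2 - 0.46*w + 3.19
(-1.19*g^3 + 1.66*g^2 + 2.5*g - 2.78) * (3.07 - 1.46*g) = 1.7374*g^4 - 6.0769*g^3 + 1.4462*g^2 + 11.7338*g - 8.5346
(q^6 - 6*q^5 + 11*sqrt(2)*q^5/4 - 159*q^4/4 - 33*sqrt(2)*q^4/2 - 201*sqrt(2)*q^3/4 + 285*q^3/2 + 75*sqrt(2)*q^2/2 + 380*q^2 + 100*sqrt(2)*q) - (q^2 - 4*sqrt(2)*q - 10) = q^6 - 6*q^5 + 11*sqrt(2)*q^5/4 - 159*q^4/4 - 33*sqrt(2)*q^4/2 - 201*sqrt(2)*q^3/4 + 285*q^3/2 + 75*sqrt(2)*q^2/2 + 379*q^2 + 104*sqrt(2)*q + 10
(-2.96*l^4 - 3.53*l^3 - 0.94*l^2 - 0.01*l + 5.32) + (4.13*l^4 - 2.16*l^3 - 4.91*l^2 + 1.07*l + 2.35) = 1.17*l^4 - 5.69*l^3 - 5.85*l^2 + 1.06*l + 7.67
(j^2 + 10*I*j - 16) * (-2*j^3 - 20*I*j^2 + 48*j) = -2*j^5 - 40*I*j^4 + 280*j^3 + 800*I*j^2 - 768*j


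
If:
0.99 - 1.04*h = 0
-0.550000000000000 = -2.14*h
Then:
No Solution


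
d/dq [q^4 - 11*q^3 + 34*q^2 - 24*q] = 4*q^3 - 33*q^2 + 68*q - 24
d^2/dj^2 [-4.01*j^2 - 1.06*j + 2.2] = -8.02000000000000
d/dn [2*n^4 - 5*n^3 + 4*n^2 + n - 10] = 8*n^3 - 15*n^2 + 8*n + 1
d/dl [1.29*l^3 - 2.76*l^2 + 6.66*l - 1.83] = 3.87*l^2 - 5.52*l + 6.66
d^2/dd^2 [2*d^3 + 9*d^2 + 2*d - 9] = 12*d + 18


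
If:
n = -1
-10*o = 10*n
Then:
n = -1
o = 1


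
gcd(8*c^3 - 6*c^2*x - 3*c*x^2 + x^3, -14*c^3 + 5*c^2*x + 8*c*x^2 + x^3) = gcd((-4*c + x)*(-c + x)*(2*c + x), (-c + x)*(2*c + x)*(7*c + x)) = -2*c^2 + c*x + x^2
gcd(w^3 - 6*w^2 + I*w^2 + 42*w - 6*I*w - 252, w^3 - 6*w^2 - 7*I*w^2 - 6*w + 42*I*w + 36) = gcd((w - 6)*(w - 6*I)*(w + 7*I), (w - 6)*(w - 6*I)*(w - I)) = w^2 + w*(-6 - 6*I) + 36*I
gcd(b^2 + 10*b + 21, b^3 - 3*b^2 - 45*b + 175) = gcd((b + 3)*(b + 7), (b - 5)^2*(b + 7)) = b + 7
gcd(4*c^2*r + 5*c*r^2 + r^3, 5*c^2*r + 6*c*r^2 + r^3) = c*r + r^2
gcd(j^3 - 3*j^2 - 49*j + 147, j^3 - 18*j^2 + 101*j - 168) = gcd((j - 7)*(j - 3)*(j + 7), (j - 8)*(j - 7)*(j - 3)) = j^2 - 10*j + 21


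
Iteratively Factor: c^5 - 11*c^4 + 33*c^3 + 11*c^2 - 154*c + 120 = (c - 4)*(c^4 - 7*c^3 + 5*c^2 + 31*c - 30) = (c - 4)*(c - 1)*(c^3 - 6*c^2 - c + 30) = (c - 4)*(c - 3)*(c - 1)*(c^2 - 3*c - 10) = (c - 5)*(c - 4)*(c - 3)*(c - 1)*(c + 2)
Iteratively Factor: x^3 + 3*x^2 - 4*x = (x + 4)*(x^2 - x) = (x - 1)*(x + 4)*(x)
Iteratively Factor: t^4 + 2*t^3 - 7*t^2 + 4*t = (t - 1)*(t^3 + 3*t^2 - 4*t) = t*(t - 1)*(t^2 + 3*t - 4) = t*(t - 1)^2*(t + 4)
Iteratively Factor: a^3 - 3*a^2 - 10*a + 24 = (a - 2)*(a^2 - a - 12) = (a - 4)*(a - 2)*(a + 3)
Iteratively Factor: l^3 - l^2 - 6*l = (l)*(l^2 - l - 6) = l*(l + 2)*(l - 3)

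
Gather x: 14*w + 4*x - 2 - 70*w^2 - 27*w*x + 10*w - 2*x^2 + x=-70*w^2 + 24*w - 2*x^2 + x*(5 - 27*w) - 2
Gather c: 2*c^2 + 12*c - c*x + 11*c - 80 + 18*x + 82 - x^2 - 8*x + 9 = 2*c^2 + c*(23 - x) - x^2 + 10*x + 11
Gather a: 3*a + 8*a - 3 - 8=11*a - 11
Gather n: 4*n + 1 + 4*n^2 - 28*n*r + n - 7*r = 4*n^2 + n*(5 - 28*r) - 7*r + 1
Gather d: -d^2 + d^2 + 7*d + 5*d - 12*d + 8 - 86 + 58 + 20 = 0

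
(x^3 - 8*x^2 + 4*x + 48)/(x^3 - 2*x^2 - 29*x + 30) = (x^2 - 2*x - 8)/(x^2 + 4*x - 5)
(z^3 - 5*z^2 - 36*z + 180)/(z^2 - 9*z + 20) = (z^2 - 36)/(z - 4)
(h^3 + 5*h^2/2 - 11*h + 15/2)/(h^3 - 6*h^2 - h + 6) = (2*h^2 + 7*h - 15)/(2*(h^2 - 5*h - 6))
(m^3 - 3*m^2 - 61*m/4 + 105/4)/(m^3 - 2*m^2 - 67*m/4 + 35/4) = (2*m - 3)/(2*m - 1)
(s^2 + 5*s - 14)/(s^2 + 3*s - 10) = (s + 7)/(s + 5)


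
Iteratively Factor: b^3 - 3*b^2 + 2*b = (b - 1)*(b^2 - 2*b) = b*(b - 1)*(b - 2)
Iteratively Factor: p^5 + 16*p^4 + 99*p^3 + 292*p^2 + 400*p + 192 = (p + 1)*(p^4 + 15*p^3 + 84*p^2 + 208*p + 192) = (p + 1)*(p + 4)*(p^3 + 11*p^2 + 40*p + 48) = (p + 1)*(p + 4)^2*(p^2 + 7*p + 12) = (p + 1)*(p + 3)*(p + 4)^2*(p + 4)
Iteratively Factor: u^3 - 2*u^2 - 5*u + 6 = (u - 1)*(u^2 - u - 6) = (u - 1)*(u + 2)*(u - 3)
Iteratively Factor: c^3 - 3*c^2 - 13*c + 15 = (c + 3)*(c^2 - 6*c + 5) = (c - 1)*(c + 3)*(c - 5)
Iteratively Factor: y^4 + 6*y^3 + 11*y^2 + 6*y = (y)*(y^3 + 6*y^2 + 11*y + 6) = y*(y + 1)*(y^2 + 5*y + 6) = y*(y + 1)*(y + 2)*(y + 3)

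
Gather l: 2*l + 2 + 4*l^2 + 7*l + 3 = 4*l^2 + 9*l + 5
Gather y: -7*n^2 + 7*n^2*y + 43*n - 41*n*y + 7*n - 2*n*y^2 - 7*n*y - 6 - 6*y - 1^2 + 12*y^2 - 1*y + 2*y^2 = -7*n^2 + 50*n + y^2*(14 - 2*n) + y*(7*n^2 - 48*n - 7) - 7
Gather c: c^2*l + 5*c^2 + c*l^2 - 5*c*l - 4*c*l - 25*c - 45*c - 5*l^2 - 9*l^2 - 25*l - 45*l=c^2*(l + 5) + c*(l^2 - 9*l - 70) - 14*l^2 - 70*l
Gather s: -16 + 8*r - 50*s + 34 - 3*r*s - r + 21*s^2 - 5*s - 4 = 7*r + 21*s^2 + s*(-3*r - 55) + 14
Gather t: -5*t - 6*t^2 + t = -6*t^2 - 4*t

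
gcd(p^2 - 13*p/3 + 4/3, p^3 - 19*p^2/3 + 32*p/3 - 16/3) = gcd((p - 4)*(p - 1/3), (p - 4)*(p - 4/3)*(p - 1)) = p - 4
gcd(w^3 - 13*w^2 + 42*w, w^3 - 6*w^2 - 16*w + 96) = w - 6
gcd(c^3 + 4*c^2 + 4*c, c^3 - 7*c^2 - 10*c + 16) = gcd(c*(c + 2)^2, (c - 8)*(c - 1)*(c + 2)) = c + 2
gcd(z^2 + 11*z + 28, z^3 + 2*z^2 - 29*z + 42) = z + 7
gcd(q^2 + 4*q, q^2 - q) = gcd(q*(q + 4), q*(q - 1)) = q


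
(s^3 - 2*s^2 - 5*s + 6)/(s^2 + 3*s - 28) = (s^3 - 2*s^2 - 5*s + 6)/(s^2 + 3*s - 28)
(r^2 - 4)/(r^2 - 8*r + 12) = (r + 2)/(r - 6)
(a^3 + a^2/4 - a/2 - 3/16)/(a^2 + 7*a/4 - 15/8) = (4*a^2 + 4*a + 1)/(2*(2*a + 5))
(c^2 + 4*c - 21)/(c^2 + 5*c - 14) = (c - 3)/(c - 2)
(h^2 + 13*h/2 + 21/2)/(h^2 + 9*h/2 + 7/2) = (h + 3)/(h + 1)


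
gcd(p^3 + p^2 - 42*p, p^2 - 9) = 1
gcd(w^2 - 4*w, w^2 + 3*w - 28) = w - 4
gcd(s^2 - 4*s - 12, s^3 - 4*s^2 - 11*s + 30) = 1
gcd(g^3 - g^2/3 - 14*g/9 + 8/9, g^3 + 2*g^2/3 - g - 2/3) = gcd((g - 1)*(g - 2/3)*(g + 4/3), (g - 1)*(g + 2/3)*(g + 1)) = g - 1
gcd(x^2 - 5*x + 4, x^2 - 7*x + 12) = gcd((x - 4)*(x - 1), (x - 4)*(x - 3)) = x - 4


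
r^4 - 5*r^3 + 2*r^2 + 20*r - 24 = (r - 3)*(r - 2)^2*(r + 2)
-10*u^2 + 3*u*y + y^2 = (-2*u + y)*(5*u + y)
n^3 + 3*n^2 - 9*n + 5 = (n - 1)^2*(n + 5)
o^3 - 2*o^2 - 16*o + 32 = (o - 4)*(o - 2)*(o + 4)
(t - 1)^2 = t^2 - 2*t + 1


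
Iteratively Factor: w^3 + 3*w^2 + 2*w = (w + 2)*(w^2 + w) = (w + 1)*(w + 2)*(w)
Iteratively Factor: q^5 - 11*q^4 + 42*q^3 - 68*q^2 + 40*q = (q - 2)*(q^4 - 9*q^3 + 24*q^2 - 20*q) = q*(q - 2)*(q^3 - 9*q^2 + 24*q - 20) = q*(q - 2)^2*(q^2 - 7*q + 10) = q*(q - 2)^3*(q - 5)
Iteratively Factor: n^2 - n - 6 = (n - 3)*(n + 2)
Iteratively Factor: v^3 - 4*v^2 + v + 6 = (v - 2)*(v^2 - 2*v - 3) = (v - 3)*(v - 2)*(v + 1)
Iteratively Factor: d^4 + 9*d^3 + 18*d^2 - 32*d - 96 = (d + 3)*(d^3 + 6*d^2 - 32) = (d - 2)*(d + 3)*(d^2 + 8*d + 16) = (d - 2)*(d + 3)*(d + 4)*(d + 4)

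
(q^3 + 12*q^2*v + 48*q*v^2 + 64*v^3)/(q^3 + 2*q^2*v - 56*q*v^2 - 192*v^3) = (q^2 + 8*q*v + 16*v^2)/(q^2 - 2*q*v - 48*v^2)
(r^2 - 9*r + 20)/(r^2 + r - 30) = (r - 4)/(r + 6)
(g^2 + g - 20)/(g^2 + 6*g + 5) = (g - 4)/(g + 1)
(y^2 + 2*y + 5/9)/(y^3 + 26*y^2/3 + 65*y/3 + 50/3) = (y + 1/3)/(y^2 + 7*y + 10)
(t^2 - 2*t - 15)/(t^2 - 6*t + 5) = (t + 3)/(t - 1)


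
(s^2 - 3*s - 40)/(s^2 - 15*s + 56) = (s + 5)/(s - 7)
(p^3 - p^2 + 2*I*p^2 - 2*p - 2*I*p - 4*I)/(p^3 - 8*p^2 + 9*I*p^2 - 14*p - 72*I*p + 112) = (p^2 - p - 2)/(p^2 + p*(-8 + 7*I) - 56*I)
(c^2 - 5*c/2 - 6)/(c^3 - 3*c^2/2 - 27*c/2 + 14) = (2*c + 3)/(2*c^2 + 5*c - 7)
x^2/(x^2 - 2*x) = x/(x - 2)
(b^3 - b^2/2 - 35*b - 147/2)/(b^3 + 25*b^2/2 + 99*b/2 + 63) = (b - 7)/(b + 6)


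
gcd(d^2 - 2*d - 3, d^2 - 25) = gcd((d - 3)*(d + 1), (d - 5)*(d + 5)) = 1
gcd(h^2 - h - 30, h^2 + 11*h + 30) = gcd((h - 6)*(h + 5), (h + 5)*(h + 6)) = h + 5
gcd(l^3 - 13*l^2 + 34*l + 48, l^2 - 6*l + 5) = 1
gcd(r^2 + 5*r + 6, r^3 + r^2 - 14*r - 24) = r^2 + 5*r + 6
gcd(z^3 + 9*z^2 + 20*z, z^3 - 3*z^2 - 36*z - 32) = z + 4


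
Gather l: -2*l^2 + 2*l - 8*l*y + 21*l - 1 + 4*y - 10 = -2*l^2 + l*(23 - 8*y) + 4*y - 11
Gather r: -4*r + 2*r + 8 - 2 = 6 - 2*r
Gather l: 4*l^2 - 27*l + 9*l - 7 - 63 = 4*l^2 - 18*l - 70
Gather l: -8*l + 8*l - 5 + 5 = 0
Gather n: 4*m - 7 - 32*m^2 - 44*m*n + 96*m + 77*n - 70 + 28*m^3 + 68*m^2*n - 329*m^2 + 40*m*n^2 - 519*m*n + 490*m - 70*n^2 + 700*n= 28*m^3 - 361*m^2 + 590*m + n^2*(40*m - 70) + n*(68*m^2 - 563*m + 777) - 77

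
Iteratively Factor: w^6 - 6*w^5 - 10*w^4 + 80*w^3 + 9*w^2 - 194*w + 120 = (w - 1)*(w^5 - 5*w^4 - 15*w^3 + 65*w^2 + 74*w - 120) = (w - 1)^2*(w^4 - 4*w^3 - 19*w^2 + 46*w + 120) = (w - 1)^2*(w + 3)*(w^3 - 7*w^2 + 2*w + 40) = (w - 4)*(w - 1)^2*(w + 3)*(w^2 - 3*w - 10) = (w - 5)*(w - 4)*(w - 1)^2*(w + 3)*(w + 2)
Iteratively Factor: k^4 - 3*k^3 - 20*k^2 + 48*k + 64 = (k - 4)*(k^3 + k^2 - 16*k - 16) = (k - 4)*(k + 1)*(k^2 - 16) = (k - 4)*(k + 1)*(k + 4)*(k - 4)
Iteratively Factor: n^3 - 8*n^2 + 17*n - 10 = (n - 2)*(n^2 - 6*n + 5) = (n - 5)*(n - 2)*(n - 1)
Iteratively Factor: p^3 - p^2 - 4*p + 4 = (p + 2)*(p^2 - 3*p + 2) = (p - 1)*(p + 2)*(p - 2)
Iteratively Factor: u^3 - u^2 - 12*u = (u - 4)*(u^2 + 3*u) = (u - 4)*(u + 3)*(u)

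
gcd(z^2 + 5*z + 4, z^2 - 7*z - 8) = z + 1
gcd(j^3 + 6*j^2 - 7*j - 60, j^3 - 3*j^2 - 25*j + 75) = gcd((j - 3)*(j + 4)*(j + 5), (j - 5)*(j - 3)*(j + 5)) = j^2 + 2*j - 15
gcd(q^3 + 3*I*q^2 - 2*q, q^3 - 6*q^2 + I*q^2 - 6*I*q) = q^2 + I*q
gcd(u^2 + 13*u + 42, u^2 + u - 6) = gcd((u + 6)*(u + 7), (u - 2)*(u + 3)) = 1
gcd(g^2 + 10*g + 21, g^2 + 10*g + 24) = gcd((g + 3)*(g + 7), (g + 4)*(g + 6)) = 1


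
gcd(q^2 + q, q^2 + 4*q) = q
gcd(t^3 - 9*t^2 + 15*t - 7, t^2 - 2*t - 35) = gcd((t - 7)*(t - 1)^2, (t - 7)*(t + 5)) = t - 7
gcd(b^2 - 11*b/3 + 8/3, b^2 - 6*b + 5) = b - 1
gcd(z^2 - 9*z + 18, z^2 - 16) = 1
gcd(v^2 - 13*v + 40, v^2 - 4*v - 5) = v - 5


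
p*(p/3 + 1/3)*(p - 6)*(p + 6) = p^4/3 + p^3/3 - 12*p^2 - 12*p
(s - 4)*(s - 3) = s^2 - 7*s + 12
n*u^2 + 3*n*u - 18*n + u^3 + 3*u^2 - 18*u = (n + u)*(u - 3)*(u + 6)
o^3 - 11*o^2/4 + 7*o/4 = o*(o - 7/4)*(o - 1)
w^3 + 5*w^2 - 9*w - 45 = (w - 3)*(w + 3)*(w + 5)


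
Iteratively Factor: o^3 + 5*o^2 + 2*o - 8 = (o + 2)*(o^2 + 3*o - 4) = (o + 2)*(o + 4)*(o - 1)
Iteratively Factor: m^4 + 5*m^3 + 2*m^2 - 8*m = (m)*(m^3 + 5*m^2 + 2*m - 8) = m*(m + 4)*(m^2 + m - 2) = m*(m - 1)*(m + 4)*(m + 2)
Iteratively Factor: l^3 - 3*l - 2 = (l + 1)*(l^2 - l - 2) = (l + 1)^2*(l - 2)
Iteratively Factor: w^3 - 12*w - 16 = (w - 4)*(w^2 + 4*w + 4) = (w - 4)*(w + 2)*(w + 2)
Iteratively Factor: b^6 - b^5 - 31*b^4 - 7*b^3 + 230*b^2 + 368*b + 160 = (b + 2)*(b^5 - 3*b^4 - 25*b^3 + 43*b^2 + 144*b + 80) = (b + 1)*(b + 2)*(b^4 - 4*b^3 - 21*b^2 + 64*b + 80) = (b + 1)^2*(b + 2)*(b^3 - 5*b^2 - 16*b + 80) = (b - 5)*(b + 1)^2*(b + 2)*(b^2 - 16) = (b - 5)*(b + 1)^2*(b + 2)*(b + 4)*(b - 4)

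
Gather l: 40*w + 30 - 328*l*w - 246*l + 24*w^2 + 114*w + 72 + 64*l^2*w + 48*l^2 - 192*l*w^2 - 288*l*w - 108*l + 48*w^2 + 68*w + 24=l^2*(64*w + 48) + l*(-192*w^2 - 616*w - 354) + 72*w^2 + 222*w + 126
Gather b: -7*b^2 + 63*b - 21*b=-7*b^2 + 42*b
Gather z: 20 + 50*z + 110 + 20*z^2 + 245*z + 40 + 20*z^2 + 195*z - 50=40*z^2 + 490*z + 120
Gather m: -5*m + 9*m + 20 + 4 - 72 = 4*m - 48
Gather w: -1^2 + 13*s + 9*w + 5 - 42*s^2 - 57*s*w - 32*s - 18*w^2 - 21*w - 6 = -42*s^2 - 19*s - 18*w^2 + w*(-57*s - 12) - 2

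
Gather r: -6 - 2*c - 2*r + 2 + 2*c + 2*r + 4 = 0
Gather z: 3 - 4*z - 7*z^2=-7*z^2 - 4*z + 3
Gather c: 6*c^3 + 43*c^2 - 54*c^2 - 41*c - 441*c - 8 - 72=6*c^3 - 11*c^2 - 482*c - 80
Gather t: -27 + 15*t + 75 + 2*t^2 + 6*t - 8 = 2*t^2 + 21*t + 40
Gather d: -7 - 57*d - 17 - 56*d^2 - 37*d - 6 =-56*d^2 - 94*d - 30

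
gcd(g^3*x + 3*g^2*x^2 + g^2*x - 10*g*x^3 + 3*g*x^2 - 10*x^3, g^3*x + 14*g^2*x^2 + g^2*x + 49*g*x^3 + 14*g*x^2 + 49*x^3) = g*x + x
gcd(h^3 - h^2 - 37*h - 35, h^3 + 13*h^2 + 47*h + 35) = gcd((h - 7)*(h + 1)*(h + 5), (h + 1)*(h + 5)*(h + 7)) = h^2 + 6*h + 5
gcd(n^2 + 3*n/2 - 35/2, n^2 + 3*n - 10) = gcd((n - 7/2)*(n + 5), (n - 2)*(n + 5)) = n + 5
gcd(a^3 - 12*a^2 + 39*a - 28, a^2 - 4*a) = a - 4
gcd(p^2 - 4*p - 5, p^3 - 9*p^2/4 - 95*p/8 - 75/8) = p - 5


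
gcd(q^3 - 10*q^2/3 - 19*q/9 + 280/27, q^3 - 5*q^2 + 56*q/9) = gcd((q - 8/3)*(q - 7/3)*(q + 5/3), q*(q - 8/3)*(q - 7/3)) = q^2 - 5*q + 56/9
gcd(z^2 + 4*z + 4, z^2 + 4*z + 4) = z^2 + 4*z + 4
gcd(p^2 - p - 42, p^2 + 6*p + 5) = 1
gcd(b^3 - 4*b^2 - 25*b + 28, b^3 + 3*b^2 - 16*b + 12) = b - 1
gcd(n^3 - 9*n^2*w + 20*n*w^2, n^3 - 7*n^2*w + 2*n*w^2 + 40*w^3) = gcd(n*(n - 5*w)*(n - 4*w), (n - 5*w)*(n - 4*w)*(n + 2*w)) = n^2 - 9*n*w + 20*w^2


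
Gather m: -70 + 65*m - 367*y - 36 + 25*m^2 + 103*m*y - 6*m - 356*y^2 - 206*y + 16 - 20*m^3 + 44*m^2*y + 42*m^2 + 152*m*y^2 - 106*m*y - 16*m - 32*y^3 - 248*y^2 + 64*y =-20*m^3 + m^2*(44*y + 67) + m*(152*y^2 - 3*y + 43) - 32*y^3 - 604*y^2 - 509*y - 90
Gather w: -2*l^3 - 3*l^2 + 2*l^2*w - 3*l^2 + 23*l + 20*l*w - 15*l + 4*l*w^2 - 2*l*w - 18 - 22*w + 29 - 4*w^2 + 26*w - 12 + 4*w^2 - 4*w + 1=-2*l^3 - 6*l^2 + 4*l*w^2 + 8*l + w*(2*l^2 + 18*l)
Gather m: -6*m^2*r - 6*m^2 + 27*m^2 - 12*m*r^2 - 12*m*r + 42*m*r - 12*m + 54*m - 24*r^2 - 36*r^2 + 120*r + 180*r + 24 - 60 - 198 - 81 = m^2*(21 - 6*r) + m*(-12*r^2 + 30*r + 42) - 60*r^2 + 300*r - 315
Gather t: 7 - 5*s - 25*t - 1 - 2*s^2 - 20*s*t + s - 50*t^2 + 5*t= -2*s^2 - 4*s - 50*t^2 + t*(-20*s - 20) + 6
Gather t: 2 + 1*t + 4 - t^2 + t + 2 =-t^2 + 2*t + 8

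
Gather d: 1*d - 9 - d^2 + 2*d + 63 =-d^2 + 3*d + 54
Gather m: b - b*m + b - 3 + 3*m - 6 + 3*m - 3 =2*b + m*(6 - b) - 12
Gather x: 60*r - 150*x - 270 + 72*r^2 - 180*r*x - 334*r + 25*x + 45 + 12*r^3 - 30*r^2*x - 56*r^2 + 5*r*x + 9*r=12*r^3 + 16*r^2 - 265*r + x*(-30*r^2 - 175*r - 125) - 225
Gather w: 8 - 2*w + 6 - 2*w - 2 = 12 - 4*w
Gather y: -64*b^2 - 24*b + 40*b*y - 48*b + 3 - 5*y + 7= -64*b^2 - 72*b + y*(40*b - 5) + 10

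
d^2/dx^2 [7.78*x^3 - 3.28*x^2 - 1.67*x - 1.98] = 46.68*x - 6.56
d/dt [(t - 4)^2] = 2*t - 8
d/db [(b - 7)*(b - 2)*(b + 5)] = 3*b^2 - 8*b - 31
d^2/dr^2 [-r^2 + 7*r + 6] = -2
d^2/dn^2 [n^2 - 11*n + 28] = 2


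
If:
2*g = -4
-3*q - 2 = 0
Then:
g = -2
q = -2/3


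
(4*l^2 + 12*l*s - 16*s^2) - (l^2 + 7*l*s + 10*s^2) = 3*l^2 + 5*l*s - 26*s^2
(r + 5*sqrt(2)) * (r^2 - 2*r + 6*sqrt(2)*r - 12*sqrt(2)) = r^3 - 2*r^2 + 11*sqrt(2)*r^2 - 22*sqrt(2)*r + 60*r - 120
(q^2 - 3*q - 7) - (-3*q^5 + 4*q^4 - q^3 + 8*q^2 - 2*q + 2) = 3*q^5 - 4*q^4 + q^3 - 7*q^2 - q - 9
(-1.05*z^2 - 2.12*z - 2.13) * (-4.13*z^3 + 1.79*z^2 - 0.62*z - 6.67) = 4.3365*z^5 + 6.8761*z^4 + 5.6531*z^3 + 4.5052*z^2 + 15.461*z + 14.2071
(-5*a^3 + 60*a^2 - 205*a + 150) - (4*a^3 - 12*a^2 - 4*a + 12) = -9*a^3 + 72*a^2 - 201*a + 138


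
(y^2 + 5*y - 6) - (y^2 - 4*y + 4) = 9*y - 10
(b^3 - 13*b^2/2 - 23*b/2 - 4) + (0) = b^3 - 13*b^2/2 - 23*b/2 - 4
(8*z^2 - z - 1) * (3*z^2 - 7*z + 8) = 24*z^4 - 59*z^3 + 68*z^2 - z - 8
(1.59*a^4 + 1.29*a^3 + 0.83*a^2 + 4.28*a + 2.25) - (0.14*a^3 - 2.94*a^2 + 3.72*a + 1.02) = 1.59*a^4 + 1.15*a^3 + 3.77*a^2 + 0.56*a + 1.23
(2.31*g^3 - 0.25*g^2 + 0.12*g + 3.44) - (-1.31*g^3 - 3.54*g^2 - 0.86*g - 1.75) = 3.62*g^3 + 3.29*g^2 + 0.98*g + 5.19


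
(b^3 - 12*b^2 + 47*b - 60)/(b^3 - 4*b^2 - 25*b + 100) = (b - 3)/(b + 5)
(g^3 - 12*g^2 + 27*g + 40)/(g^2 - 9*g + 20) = (g^2 - 7*g - 8)/(g - 4)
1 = 1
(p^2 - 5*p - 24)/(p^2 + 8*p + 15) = (p - 8)/(p + 5)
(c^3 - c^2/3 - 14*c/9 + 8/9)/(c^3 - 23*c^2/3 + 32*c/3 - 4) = (c + 4/3)/(c - 6)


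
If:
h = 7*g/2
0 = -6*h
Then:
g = 0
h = 0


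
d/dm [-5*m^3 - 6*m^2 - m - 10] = -15*m^2 - 12*m - 1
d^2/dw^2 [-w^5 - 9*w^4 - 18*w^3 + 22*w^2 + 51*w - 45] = -20*w^3 - 108*w^2 - 108*w + 44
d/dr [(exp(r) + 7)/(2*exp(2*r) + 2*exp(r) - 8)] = (-(exp(r) + 7)*(2*exp(r) + 1) + exp(2*r) + exp(r) - 4)*exp(r)/(2*(exp(2*r) + exp(r) - 4)^2)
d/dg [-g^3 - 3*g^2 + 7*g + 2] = -3*g^2 - 6*g + 7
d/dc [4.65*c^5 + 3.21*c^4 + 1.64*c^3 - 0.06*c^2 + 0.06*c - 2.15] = 23.25*c^4 + 12.84*c^3 + 4.92*c^2 - 0.12*c + 0.06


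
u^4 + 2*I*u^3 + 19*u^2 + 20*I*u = u*(u - 4*I)*(u + I)*(u + 5*I)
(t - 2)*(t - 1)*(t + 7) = t^3 + 4*t^2 - 19*t + 14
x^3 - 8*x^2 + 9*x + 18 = (x - 6)*(x - 3)*(x + 1)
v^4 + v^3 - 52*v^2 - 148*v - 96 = (v - 8)*(v + 1)*(v + 2)*(v + 6)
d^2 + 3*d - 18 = (d - 3)*(d + 6)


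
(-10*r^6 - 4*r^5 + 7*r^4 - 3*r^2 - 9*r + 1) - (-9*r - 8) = -10*r^6 - 4*r^5 + 7*r^4 - 3*r^2 + 9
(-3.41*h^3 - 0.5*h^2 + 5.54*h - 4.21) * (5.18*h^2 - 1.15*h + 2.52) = -17.6638*h^5 + 1.3315*h^4 + 20.679*h^3 - 29.4388*h^2 + 18.8023*h - 10.6092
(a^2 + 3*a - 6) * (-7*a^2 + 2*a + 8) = -7*a^4 - 19*a^3 + 56*a^2 + 12*a - 48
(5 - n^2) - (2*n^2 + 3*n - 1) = -3*n^2 - 3*n + 6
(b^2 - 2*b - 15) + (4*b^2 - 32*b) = 5*b^2 - 34*b - 15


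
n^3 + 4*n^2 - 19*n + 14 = (n - 2)*(n - 1)*(n + 7)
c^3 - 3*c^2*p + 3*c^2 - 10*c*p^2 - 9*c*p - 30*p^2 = (c + 3)*(c - 5*p)*(c + 2*p)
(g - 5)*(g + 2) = g^2 - 3*g - 10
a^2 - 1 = (a - 1)*(a + 1)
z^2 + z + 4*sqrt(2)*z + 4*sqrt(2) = (z + 1)*(z + 4*sqrt(2))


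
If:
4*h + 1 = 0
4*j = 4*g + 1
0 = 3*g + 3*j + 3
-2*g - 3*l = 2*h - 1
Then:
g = -5/8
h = -1/4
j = -3/8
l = 11/12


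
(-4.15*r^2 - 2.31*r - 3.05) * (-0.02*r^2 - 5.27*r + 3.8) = 0.083*r^4 + 21.9167*r^3 - 3.5353*r^2 + 7.2955*r - 11.59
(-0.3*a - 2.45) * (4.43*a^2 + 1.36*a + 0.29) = -1.329*a^3 - 11.2615*a^2 - 3.419*a - 0.7105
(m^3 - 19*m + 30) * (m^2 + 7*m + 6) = m^5 + 7*m^4 - 13*m^3 - 103*m^2 + 96*m + 180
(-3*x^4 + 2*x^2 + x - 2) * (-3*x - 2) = 9*x^5 + 6*x^4 - 6*x^3 - 7*x^2 + 4*x + 4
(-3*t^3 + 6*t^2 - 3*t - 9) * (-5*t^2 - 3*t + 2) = 15*t^5 - 21*t^4 - 9*t^3 + 66*t^2 + 21*t - 18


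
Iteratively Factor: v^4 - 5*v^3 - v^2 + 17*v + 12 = (v + 1)*(v^3 - 6*v^2 + 5*v + 12) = (v - 4)*(v + 1)*(v^2 - 2*v - 3) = (v - 4)*(v - 3)*(v + 1)*(v + 1)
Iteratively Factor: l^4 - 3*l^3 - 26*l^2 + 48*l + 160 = (l + 2)*(l^3 - 5*l^2 - 16*l + 80) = (l - 4)*(l + 2)*(l^2 - l - 20) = (l - 5)*(l - 4)*(l + 2)*(l + 4)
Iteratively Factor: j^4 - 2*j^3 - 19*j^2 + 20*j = (j)*(j^3 - 2*j^2 - 19*j + 20) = j*(j - 5)*(j^2 + 3*j - 4) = j*(j - 5)*(j + 4)*(j - 1)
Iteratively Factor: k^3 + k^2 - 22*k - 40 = (k - 5)*(k^2 + 6*k + 8) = (k - 5)*(k + 2)*(k + 4)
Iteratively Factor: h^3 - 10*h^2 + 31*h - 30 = (h - 2)*(h^2 - 8*h + 15) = (h - 3)*(h - 2)*(h - 5)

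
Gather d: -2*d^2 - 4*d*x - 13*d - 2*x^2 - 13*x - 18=-2*d^2 + d*(-4*x - 13) - 2*x^2 - 13*x - 18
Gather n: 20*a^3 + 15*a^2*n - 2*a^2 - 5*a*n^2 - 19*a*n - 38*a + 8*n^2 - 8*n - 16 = 20*a^3 - 2*a^2 - 38*a + n^2*(8 - 5*a) + n*(15*a^2 - 19*a - 8) - 16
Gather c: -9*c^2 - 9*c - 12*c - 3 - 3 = -9*c^2 - 21*c - 6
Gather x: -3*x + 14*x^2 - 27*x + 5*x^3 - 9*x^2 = 5*x^3 + 5*x^2 - 30*x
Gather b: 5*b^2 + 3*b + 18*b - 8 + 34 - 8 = 5*b^2 + 21*b + 18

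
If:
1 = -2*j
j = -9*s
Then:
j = -1/2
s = 1/18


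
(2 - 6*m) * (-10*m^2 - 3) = 60*m^3 - 20*m^2 + 18*m - 6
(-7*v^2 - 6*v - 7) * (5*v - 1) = -35*v^3 - 23*v^2 - 29*v + 7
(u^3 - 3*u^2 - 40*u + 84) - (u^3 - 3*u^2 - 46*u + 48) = 6*u + 36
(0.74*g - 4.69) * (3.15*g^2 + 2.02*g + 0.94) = 2.331*g^3 - 13.2787*g^2 - 8.7782*g - 4.4086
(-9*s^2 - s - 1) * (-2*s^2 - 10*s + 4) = 18*s^4 + 92*s^3 - 24*s^2 + 6*s - 4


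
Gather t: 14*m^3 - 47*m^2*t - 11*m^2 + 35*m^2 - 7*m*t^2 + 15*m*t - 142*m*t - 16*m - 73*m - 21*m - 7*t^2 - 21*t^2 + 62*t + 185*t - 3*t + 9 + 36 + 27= 14*m^3 + 24*m^2 - 110*m + t^2*(-7*m - 28) + t*(-47*m^2 - 127*m + 244) + 72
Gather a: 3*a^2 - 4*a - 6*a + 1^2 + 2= 3*a^2 - 10*a + 3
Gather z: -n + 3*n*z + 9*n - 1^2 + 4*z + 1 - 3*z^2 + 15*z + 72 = 8*n - 3*z^2 + z*(3*n + 19) + 72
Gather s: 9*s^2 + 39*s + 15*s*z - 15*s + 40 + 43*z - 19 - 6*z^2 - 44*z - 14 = 9*s^2 + s*(15*z + 24) - 6*z^2 - z + 7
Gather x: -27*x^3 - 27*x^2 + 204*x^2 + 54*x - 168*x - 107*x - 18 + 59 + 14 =-27*x^3 + 177*x^2 - 221*x + 55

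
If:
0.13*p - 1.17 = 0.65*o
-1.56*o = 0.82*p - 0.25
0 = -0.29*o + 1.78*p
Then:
No Solution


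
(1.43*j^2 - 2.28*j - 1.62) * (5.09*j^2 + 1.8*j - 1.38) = 7.2787*j^4 - 9.0312*j^3 - 14.3232*j^2 + 0.230399999999999*j + 2.2356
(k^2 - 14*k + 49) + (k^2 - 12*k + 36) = 2*k^2 - 26*k + 85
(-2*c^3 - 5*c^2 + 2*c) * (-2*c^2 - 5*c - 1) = 4*c^5 + 20*c^4 + 23*c^3 - 5*c^2 - 2*c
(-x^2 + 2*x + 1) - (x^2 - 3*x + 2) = -2*x^2 + 5*x - 1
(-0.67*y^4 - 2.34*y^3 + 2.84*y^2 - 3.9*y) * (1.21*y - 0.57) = -0.8107*y^5 - 2.4495*y^4 + 4.7702*y^3 - 6.3378*y^2 + 2.223*y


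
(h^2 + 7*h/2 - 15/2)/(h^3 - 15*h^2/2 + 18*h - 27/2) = (h + 5)/(h^2 - 6*h + 9)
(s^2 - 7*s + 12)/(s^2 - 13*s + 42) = (s^2 - 7*s + 12)/(s^2 - 13*s + 42)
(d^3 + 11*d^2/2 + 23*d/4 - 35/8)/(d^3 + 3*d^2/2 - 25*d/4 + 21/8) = (2*d + 5)/(2*d - 3)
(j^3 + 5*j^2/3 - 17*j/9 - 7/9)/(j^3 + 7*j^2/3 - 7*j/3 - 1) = (j + 7/3)/(j + 3)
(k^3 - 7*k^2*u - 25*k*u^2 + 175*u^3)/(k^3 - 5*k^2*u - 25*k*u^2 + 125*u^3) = (-k + 7*u)/(-k + 5*u)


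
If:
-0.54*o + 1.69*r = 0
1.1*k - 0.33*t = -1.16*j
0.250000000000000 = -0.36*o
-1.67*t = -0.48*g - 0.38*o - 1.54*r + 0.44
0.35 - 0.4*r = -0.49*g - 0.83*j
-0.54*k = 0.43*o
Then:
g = 0.26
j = -0.68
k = 0.55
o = -0.69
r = -0.22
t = -0.55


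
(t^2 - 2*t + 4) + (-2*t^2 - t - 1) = -t^2 - 3*t + 3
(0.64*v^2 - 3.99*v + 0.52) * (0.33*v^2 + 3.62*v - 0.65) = 0.2112*v^4 + 1.0001*v^3 - 14.6882*v^2 + 4.4759*v - 0.338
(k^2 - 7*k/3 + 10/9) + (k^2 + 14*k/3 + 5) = 2*k^2 + 7*k/3 + 55/9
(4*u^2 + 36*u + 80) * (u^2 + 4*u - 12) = 4*u^4 + 52*u^3 + 176*u^2 - 112*u - 960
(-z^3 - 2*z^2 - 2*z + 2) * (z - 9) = -z^4 + 7*z^3 + 16*z^2 + 20*z - 18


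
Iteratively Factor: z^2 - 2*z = (z)*(z - 2)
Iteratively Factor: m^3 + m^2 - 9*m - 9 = (m + 3)*(m^2 - 2*m - 3) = (m - 3)*(m + 3)*(m + 1)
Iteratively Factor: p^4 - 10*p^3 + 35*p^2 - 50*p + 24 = (p - 3)*(p^3 - 7*p^2 + 14*p - 8) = (p - 4)*(p - 3)*(p^2 - 3*p + 2) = (p - 4)*(p - 3)*(p - 2)*(p - 1)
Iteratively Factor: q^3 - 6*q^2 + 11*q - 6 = (q - 1)*(q^2 - 5*q + 6) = (q - 3)*(q - 1)*(q - 2)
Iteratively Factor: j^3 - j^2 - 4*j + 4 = (j - 1)*(j^2 - 4) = (j - 1)*(j + 2)*(j - 2)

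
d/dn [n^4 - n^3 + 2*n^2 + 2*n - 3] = 4*n^3 - 3*n^2 + 4*n + 2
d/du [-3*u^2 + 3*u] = 3 - 6*u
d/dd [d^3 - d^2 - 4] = d*(3*d - 2)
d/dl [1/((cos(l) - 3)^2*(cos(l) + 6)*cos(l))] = 2*(2*sin(l) - 9*sin(l)/cos(l)^2 + 6*tan(l))/((cos(l) - 3)^3*(cos(l) + 6)^2)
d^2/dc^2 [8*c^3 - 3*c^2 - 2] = 48*c - 6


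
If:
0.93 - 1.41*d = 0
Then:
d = 0.66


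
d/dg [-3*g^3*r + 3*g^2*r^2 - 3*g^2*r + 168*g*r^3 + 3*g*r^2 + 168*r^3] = 3*r*(-3*g^2 + 2*g*r - 2*g + 56*r^2 + r)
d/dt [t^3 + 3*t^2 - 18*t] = 3*t^2 + 6*t - 18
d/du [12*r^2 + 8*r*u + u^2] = 8*r + 2*u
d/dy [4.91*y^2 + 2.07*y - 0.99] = 9.82*y + 2.07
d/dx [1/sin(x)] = -cos(x)/sin(x)^2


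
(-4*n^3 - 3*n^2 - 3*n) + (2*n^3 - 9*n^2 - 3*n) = -2*n^3 - 12*n^2 - 6*n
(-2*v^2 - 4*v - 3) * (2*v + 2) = -4*v^3 - 12*v^2 - 14*v - 6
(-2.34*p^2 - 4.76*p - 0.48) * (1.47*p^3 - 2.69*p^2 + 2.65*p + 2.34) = -3.4398*p^5 - 0.7026*p^4 + 5.8978*p^3 - 16.7984*p^2 - 12.4104*p - 1.1232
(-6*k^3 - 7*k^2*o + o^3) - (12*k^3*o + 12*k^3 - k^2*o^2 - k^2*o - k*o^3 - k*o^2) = -12*k^3*o - 18*k^3 + k^2*o^2 - 6*k^2*o + k*o^3 + k*o^2 + o^3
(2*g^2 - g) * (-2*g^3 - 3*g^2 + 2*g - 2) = -4*g^5 - 4*g^4 + 7*g^3 - 6*g^2 + 2*g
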